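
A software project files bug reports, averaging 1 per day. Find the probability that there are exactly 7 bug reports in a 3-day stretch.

Over the interval, μ = 1 × 3 = 3 (a 3-day stretch = 3 days).
P(N = 7) = e^(−μ) μ^7/7! = e^(−3) · 3^7/5040 ≈ 0.0216.

0.0216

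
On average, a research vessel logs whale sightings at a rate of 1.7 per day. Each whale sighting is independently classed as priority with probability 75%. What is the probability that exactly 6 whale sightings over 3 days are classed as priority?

Thinning: the whale sightings that are classed as priority themselves form a Poisson process with rate 0.75 × 1.7 = 1.275 per day.
Over the interval, μ = 1.275 × 3 = 3.825 (3 days).
P(N = 6) = e^(−3.825) · 3.825^6/6! ≈ 0.0949.

0.0949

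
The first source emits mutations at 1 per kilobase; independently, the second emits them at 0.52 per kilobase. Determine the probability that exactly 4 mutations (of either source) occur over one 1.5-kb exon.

Independent Poisson processes superpose: combined rate λ = 1 + 0.52 = 1.52 per kilobase.
Over the interval, μ = 1.52 × 1.5 = 2.28 (a 1.5-kb exon = 1.5 kilobases).
P(N = 4) = e^(−2.28) · 2.28^4/4! ≈ 0.1152.

0.1152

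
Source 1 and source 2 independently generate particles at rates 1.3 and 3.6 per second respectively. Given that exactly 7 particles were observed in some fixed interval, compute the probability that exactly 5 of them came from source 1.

Given the total, each event is independently from source 1 with probability p = λ_1/(λ_1+λ_2) = 1.3/4.9 ≈ 0.2653.
So K ~ Binomial(7, 1.3/4.9): P(K = 5) = C(7,5) · (1.3/4.9)^5 · (3.6/4.9)^2 ≈ 0.0149.

0.0149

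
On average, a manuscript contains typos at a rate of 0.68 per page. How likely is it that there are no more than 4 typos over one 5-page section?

Over the interval, μ = 0.68 × 5 = 3.4 (a 5-page section = 5 pages).
P(N ≤ 4) = Σ_{j=0}^{4} e^(−μ) μ^j/j! ≈ 0.7442.

0.7442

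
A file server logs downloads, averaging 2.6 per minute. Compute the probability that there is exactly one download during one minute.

0.1931

With mean μ = 2.6 per minute,
P(N = 1) = e^(−μ) μ^1/1! = e^(−2.6) · 2.6^1/1 ≈ 0.1931.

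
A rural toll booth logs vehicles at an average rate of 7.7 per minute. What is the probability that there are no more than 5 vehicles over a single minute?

With mean μ = 7.7 per minute,
P(N ≤ 5) = Σ_{j=0}^{5} e^(−μ) μ^j/j! ≈ 0.2203.

0.2203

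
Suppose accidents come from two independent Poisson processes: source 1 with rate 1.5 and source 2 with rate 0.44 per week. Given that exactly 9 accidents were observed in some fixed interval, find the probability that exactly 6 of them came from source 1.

0.2094

Given the total, each event is independently from source 1 with probability p = λ_1/(λ_1+λ_2) = 1.5/1.94 ≈ 0.7732.
So K ~ Binomial(9, 1.5/1.94): P(K = 6) = C(9,6) · (1.5/1.94)^6 · (0.44/1.94)^3 ≈ 0.2094.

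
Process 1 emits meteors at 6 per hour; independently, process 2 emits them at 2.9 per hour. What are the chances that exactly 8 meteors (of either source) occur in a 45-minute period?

Independent Poisson processes superpose: combined rate λ = 6 + 2.9 = 8.9 per hour.
Over the interval, μ = 8.9 × 0.75 = 6.675 (a 45-minute period = 0.75 hours).
P(N = 8) = e^(−6.675) · 6.675^8/8! ≈ 0.1234.

0.1234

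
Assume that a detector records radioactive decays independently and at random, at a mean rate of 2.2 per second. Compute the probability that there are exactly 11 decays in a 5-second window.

0.1194

Over the interval, μ = 2.2 × 5 = 11 (a 5-second window = 5 seconds).
P(N = 11) = e^(−μ) μ^11/11! = e^(−11) · 11^11/39916800 ≈ 0.1194.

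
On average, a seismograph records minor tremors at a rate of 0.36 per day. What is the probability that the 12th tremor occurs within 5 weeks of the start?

Over the interval, μ = 0.36 × 35 = 12.6 (5 weeks = 35 days).
The 12th arrival falls in the interval iff at least 12 events occur there: P(S_12 ≤ t) = P(N ≥ 12) = 1 − P(N ≤ 11) ≈ 0.6050.

0.6050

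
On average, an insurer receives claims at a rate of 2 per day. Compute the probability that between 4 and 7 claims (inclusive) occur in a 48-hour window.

Over the interval, μ = 2 × 2 = 4 (a 48-hour window = 2 days).
P(4 ≤ N ≤ 7) = Σ_{j=4}^{7} e^(−4) · 4^j/j! ≈ 0.5154.

0.5154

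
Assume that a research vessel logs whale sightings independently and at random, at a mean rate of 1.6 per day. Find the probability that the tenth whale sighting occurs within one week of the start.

Over the interval, μ = 1.6 × 7 = 11.2 (a week = 7 days).
The tenth arrival falls in the interval iff at least 10 events occur there: P(S_10 ≤ t) = P(N ≥ 10) = 1 − P(N ≤ 9) ≈ 0.6808.

0.6808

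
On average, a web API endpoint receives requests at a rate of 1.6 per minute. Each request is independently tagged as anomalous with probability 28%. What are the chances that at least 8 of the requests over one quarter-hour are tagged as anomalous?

Thinning: the requests that are tagged as anomalous themselves form a Poisson process with rate 0.28 × 1.6 = 0.448 per minute.
Over the interval, μ = 0.448 × 15 = 6.72 (a quarter-hour = 15 minutes).
P(N ≥ 8) = 1 − P(N ≤ 7) ≈ 0.3596.

0.3596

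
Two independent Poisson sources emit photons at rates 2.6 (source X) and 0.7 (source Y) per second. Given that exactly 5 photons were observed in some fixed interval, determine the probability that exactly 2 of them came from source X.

0.0592

Given the total, each event is independently from source X with probability p = λ_X/(λ_X+λ_Y) = 2.6/3.3 ≈ 0.7879.
So K ~ Binomial(5, 2.6/3.3): P(K = 2) = C(5,2) · (2.6/3.3)^2 · (0.7/3.3)^3 ≈ 0.0592.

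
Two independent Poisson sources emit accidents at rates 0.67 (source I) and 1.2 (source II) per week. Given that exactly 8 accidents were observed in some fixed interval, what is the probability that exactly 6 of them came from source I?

0.0244

Given the total, each event is independently from source I with probability p = λ_I/(λ_I+λ_II) = 0.67/1.87 ≈ 0.3583.
So K ~ Binomial(8, 0.67/1.87): P(K = 6) = C(8,6) · (0.67/1.87)^6 · (1.2/1.87)^2 ≈ 0.0244.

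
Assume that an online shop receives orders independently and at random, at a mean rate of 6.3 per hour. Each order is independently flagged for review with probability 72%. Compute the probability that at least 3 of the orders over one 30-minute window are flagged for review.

0.3955

Thinning: the orders that are flagged for review themselves form a Poisson process with rate 0.72 × 6.3 = 4.536 per hour.
Over the interval, μ = 4.536 × 0.5 = 2.268 (a 30-minute window = 0.5 hours).
P(N ≥ 3) = 1 − P(N ≤ 2) ≈ 0.3955.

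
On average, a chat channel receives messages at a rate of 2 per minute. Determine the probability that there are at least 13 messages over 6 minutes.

0.4240

Over the interval, μ = 2 × 6 = 12 (6 minutes).
P(N ≥ 13) = 1 − P(N ≤ 12) = 1 − Σ_{j=0}^{12} e^(−μ) μ^j/j! ≈ 0.4240.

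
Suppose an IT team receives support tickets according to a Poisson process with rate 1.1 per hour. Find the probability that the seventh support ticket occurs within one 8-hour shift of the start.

0.7744

Over the interval, μ = 1.1 × 8 = 8.8 (an 8-hour shift = 8 hours).
The seventh arrival falls in the interval iff at least 7 events occur there: P(S_7 ≤ t) = P(N ≥ 7) = 1 − P(N ≤ 6) ≈ 0.7744.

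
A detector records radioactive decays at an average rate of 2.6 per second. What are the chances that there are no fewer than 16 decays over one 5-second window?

Over the interval, μ = 2.6 × 5 = 13 (a 5-second window = 5 seconds).
P(N ≥ 16) = 1 − P(N ≤ 15) = 1 − Σ_{j=0}^{15} e^(−μ) μ^j/j! ≈ 0.2364.

0.2364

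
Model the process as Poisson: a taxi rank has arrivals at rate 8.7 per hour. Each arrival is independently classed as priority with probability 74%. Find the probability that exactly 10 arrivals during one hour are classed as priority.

0.0539

Thinning: the arrivals that are classed as priority themselves form a Poisson process with rate 0.74 × 8.7 = 6.438 per hour.
So μ = 6.438.
P(N = 10) = e^(−6.438) · 6.438^10/10! ≈ 0.0539.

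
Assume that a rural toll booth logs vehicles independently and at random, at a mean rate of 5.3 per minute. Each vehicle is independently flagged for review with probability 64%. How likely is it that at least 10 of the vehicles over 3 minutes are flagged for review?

0.5639

Thinning: the vehicles that are flagged for review themselves form a Poisson process with rate 0.64 × 5.3 = 3.392 per minute.
Over the interval, μ = 3.392 × 3 = 10.176 (3 minutes).
P(N ≥ 10) = 1 − P(N ≤ 9) ≈ 0.5639.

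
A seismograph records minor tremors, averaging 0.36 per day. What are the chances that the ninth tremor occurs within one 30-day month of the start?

Over the interval, μ = 0.36 × 30 = 10.8 (a 30-day month = 30 days).
The ninth arrival falls in the interval iff at least 9 events occur there: P(S_9 ≤ t) = P(N ≥ 9) = 1 − P(N ≤ 8) ≈ 0.7498.

0.7498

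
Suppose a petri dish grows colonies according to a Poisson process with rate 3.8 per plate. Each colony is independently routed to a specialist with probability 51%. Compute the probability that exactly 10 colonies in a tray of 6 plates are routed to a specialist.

0.1110

Thinning: the colonies that are routed to a specialist themselves form a Poisson process with rate 0.51 × 3.8 = 1.938 per plate.
Over the interval, μ = 1.938 × 6 = 11.628 (a tray of 6 plates = 6 plates).
P(N = 10) = e^(−11.628) · 11.628^10/10! ≈ 0.1110.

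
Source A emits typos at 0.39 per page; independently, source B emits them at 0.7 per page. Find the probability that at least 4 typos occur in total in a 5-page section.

0.7926

Independent Poisson processes superpose: combined rate λ = 0.39 + 0.7 = 1.09 per page.
Over the interval, μ = 1.09 × 5 = 5.45 (a 5-page section = 5 pages).
P(N ≥ 4) = 1 − P(N ≤ 3) ≈ 0.7926.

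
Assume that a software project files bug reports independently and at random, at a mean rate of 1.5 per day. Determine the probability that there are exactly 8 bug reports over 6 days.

Over the interval, μ = 1.5 × 6 = 9 (6 days).
P(N = 8) = e^(−μ) μ^8/8! = e^(−9) · 9^8/40320 ≈ 0.1318.

0.1318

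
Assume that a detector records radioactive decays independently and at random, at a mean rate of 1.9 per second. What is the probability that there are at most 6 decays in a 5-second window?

0.1649

Over the interval, μ = 1.9 × 5 = 9.5 (a 5-second window = 5 seconds).
P(N ≤ 6) = Σ_{j=0}^{6} e^(−μ) μ^j/j! ≈ 0.1649.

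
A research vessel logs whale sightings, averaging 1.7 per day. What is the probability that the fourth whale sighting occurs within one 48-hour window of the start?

0.4416

Over the interval, μ = 1.7 × 2 = 3.4 (a 48-hour window = 2 days).
The fourth arrival falls in the interval iff at least 4 events occur there: P(S_4 ≤ t) = P(N ≥ 4) = 1 − P(N ≤ 3) ≈ 0.4416.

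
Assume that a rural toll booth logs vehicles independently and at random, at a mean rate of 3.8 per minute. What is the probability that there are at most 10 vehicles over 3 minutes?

0.4131

Over the interval, μ = 3.8 × 3 = 11.4 (3 minutes).
P(N ≤ 10) = Σ_{j=0}^{10} e^(−μ) μ^j/j! ≈ 0.4131.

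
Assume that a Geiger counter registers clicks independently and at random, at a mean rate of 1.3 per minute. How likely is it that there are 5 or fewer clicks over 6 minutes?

Over the interval, μ = 1.3 × 6 = 7.8 (6 minutes).
P(N ≤ 5) = Σ_{j=0}^{5} e^(−μ) μ^j/j! ≈ 0.2103.

0.2103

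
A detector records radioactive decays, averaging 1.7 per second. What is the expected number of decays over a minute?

E[N] = λt = 1.7 × 60 = 102 (a minute = 60 seconds).

102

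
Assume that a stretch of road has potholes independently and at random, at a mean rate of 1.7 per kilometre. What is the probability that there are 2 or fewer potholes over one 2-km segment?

0.3397

Over the interval, μ = 1.7 × 2 = 3.4 (a 2-km segment = 2 kilometres).
P(N ≤ 2) = Σ_{j=0}^{2} e^(−μ) μ^j/j! ≈ 0.3397.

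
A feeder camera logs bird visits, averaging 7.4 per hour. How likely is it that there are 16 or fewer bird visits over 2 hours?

0.6832

Over the interval, μ = 7.4 × 2 = 14.8 (2 hours).
P(N ≤ 16) = Σ_{j=0}^{16} e^(−μ) μ^j/j! ≈ 0.6832.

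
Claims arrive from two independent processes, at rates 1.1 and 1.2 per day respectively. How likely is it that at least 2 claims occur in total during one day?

0.6691

Independent Poisson processes superpose: combined rate λ = 1.1 + 1.2 = 2.3 per day.
So μ = 2.3.
P(N ≥ 2) = 1 − P(N ≤ 1) ≈ 0.6691.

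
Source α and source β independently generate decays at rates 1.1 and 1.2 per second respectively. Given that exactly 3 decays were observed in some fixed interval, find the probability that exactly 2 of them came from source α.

0.3580

Given the total, each event is independently from source α with probability p = λ_α/(λ_α+λ_β) = 1.1/2.3 ≈ 0.4783.
So K ~ Binomial(3, 1.1/2.3): P(K = 2) = C(3,2) · (1.1/2.3)^2 · (1.2/2.3)^1 ≈ 0.3580.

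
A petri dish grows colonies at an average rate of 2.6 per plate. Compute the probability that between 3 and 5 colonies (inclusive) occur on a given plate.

0.4325

With mean μ = 2.6 per plate,
P(3 ≤ N ≤ 5) = Σ_{j=3}^{5} e^(−2.6) · 2.6^j/j! ≈ 0.4325.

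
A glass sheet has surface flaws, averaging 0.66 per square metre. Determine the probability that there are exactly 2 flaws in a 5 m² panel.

Over the interval, μ = 0.66 × 5 = 3.3 (a 5 m² panel = 5 square metres).
P(N = 2) = e^(−μ) μ^2/2! = e^(−3.3) · 3.3^2/2 ≈ 0.2008.

0.2008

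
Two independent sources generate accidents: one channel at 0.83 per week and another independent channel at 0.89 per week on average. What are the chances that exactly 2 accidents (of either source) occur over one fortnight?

0.1897

Independent Poisson processes superpose: combined rate λ = 0.83 + 0.89 = 1.72 per week.
Over the interval, μ = 1.72 × 2 = 3.44 (a fortnight = 2 weeks).
P(N = 2) = e^(−3.44) · 3.44^2/2! ≈ 0.1897.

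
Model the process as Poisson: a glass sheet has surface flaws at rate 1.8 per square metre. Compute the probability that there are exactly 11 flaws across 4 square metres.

Over the interval, μ = 1.8 × 4 = 7.2 (4 square metres).
P(N = 11) = e^(−μ) μ^11/11! = e^(−7.2) · 7.2^11/39916800 ≈ 0.0504.

0.0504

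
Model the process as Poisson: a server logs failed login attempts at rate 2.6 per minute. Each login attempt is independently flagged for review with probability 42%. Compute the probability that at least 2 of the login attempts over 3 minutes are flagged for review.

Thinning: the login attempts that are flagged for review themselves form a Poisson process with rate 0.42 × 2.6 = 1.092 per minute.
Over the interval, μ = 1.092 × 3 = 3.276 (3 minutes).
P(N ≥ 2) = 1 − P(N ≤ 1) ≈ 0.8385.

0.8385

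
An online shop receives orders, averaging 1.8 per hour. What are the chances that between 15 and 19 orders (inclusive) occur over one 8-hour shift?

0.3779

Over the interval, μ = 1.8 × 8 = 14.4 (an 8-hour shift = 8 hours).
P(15 ≤ N ≤ 19) = Σ_{j=15}^{19} e^(−14.4) · 14.4^j/j! ≈ 0.3779.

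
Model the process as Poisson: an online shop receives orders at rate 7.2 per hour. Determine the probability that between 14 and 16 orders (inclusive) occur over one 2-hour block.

0.2976

Over the interval, μ = 7.2 × 2 = 14.4 (a 2-hour block = 2 hours).
P(14 ≤ N ≤ 16) = Σ_{j=14}^{16} e^(−14.4) · 14.4^j/j! ≈ 0.2976.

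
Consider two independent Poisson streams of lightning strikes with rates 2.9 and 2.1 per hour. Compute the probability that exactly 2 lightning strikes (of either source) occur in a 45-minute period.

0.1654

Independent Poisson processes superpose: combined rate λ = 2.9 + 2.1 = 5 per hour.
Over the interval, μ = 5 × 0.75 = 3.75 (a 45-minute period = 0.75 hours).
P(N = 2) = e^(−3.75) · 3.75^2/2! ≈ 0.1654.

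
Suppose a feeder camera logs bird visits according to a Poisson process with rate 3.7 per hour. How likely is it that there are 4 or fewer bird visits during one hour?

With mean μ = 3.7 per hour,
P(N ≤ 4) = Σ_{j=0}^{4} e^(−μ) μ^j/j! ≈ 0.6872.

0.6872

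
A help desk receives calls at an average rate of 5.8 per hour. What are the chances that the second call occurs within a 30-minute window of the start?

0.7854

Over the interval, μ = 5.8 × 0.5 = 2.9 (a 30-minute window = 0.5 hours).
The second arrival falls in the interval iff at least 2 events occur there: P(S_2 ≤ t) = P(N ≥ 2) = 1 − P(N ≤ 1) ≈ 0.7854.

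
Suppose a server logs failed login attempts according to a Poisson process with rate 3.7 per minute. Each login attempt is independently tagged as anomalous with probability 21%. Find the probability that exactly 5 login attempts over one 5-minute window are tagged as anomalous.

0.1515

Thinning: the login attempts that are tagged as anomalous themselves form a Poisson process with rate 0.21 × 3.7 = 0.777 per minute.
Over the interval, μ = 0.777 × 5 = 3.885 (a 5-minute window = 5 minutes).
P(N = 5) = e^(−3.885) · 3.885^5/5! ≈ 0.1515.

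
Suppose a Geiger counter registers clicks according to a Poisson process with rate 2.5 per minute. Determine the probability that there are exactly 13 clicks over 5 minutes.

0.1089

Over the interval, μ = 2.5 × 5 = 12.5 (5 minutes).
P(N = 13) = e^(−μ) μ^13/13! = e^(−12.5) · 12.5^13/6227020800 ≈ 0.1089.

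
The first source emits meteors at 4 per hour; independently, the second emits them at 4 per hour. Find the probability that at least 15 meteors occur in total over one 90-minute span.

0.2280

Independent Poisson processes superpose: combined rate λ = 4 + 4 = 8 per hour.
Over the interval, μ = 8 × 1.5 = 12 (a 90-minute span = 1.5 hours).
P(N ≥ 15) = 1 − P(N ≤ 14) ≈ 0.2280.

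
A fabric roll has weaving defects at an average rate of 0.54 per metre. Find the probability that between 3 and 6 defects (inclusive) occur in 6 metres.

0.5813

Over the interval, μ = 0.54 × 6 = 3.24 (6 metres).
P(3 ≤ N ≤ 6) = Σ_{j=3}^{6} e^(−3.24) · 3.24^j/j! ≈ 0.5813.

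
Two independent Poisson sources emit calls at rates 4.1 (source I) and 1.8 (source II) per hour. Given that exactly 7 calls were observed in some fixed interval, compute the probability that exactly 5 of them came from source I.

0.3168

Given the total, each event is independently from source I with probability p = λ_I/(λ_I+λ_II) = 4.1/5.9 ≈ 0.6949.
So K ~ Binomial(7, 4.1/5.9): P(K = 5) = C(7,5) · (4.1/5.9)^5 · (1.8/5.9)^2 ≈ 0.3168.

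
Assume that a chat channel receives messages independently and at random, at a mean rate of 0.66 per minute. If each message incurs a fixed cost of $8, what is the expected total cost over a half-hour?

E[N] = 0.66 × 30 = 19.8 (a half-hour = 30 minutes); E[cost] = 19.8 × $8 = $158.4.

$158.4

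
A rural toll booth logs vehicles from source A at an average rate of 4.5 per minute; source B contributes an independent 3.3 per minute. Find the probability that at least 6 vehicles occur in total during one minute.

0.7897

Independent Poisson processes superpose: combined rate λ = 4.5 + 3.3 = 7.8 per minute.
So μ = 7.8.
P(N ≥ 6) = 1 − P(N ≤ 5) ≈ 0.7897.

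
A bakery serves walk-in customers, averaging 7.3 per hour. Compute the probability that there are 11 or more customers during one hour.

0.1212

With mean μ = 7.3 per hour,
P(N ≥ 11) = 1 − P(N ≤ 10) = 1 − Σ_{j=0}^{10} e^(−μ) μ^j/j! ≈ 0.1212.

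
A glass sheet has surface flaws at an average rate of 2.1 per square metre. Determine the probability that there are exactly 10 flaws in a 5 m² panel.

Over the interval, μ = 2.1 × 5 = 10.5 (a 5 m² panel = 5 square metres).
P(N = 10) = e^(−μ) μ^10/10! = e^(−10.5) · 10.5^10/3628800 ≈ 0.1236.

0.1236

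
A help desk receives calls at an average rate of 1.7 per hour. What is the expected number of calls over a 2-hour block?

3.4

E[N] = λt = 1.7 × 2 = 3.4 (a 2-hour block = 2 hours).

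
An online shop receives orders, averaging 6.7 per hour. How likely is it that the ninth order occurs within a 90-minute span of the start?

Over the interval, μ = 6.7 × 1.5 = 10.05 (a 90-minute span = 1.5 hours).
The ninth arrival falls in the interval iff at least 9 events occur there: P(S_9 ≤ t) = P(N ≥ 9) = 1 − P(N ≤ 8) ≈ 0.6728.

0.6728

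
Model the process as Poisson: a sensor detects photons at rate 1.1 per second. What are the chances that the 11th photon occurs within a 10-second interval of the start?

0.5401

Over the interval, μ = 1.1 × 10 = 11 (a 10-second interval = 10 seconds).
The 11th arrival falls in the interval iff at least 11 events occur there: P(S_11 ≤ t) = P(N ≥ 11) = 1 − P(N ≤ 10) ≈ 0.5401.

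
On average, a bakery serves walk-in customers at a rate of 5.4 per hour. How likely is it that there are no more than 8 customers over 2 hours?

0.2502

Over the interval, μ = 5.4 × 2 = 10.8 (2 hours).
P(N ≤ 8) = Σ_{j=0}^{8} e^(−μ) μ^j/j! ≈ 0.2502.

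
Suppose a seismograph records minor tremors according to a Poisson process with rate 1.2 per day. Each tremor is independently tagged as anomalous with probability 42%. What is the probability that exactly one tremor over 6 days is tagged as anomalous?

Thinning: the tremors that are tagged as anomalous themselves form a Poisson process with rate 0.42 × 1.2 = 0.504 per day.
Over the interval, μ = 0.504 × 6 = 3.024 (6 days).
P(N = 1) = e^(−3.024) · 3.024^1/1! ≈ 0.1470.

0.1470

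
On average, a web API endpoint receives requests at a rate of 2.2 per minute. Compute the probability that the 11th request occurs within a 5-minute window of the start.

0.5401

Over the interval, μ = 2.2 × 5 = 11 (a 5-minute window = 5 minutes).
The 11th arrival falls in the interval iff at least 11 events occur there: P(S_11 ≤ t) = P(N ≥ 11) = 1 − P(N ≤ 10) ≈ 0.5401.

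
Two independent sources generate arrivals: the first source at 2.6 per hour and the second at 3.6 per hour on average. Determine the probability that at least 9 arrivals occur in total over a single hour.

Independent Poisson processes superpose: combined rate λ = 2.6 + 3.6 = 6.2 per hour.
So μ = 6.2.
P(N ≥ 9) = 1 − P(N ≤ 8) ≈ 0.1741.

0.1741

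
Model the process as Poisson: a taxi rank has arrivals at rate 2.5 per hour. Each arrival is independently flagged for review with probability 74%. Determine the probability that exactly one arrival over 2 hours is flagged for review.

Thinning: the arrivals that are flagged for review themselves form a Poisson process with rate 0.74 × 2.5 = 1.85 per hour.
Over the interval, μ = 1.85 × 2 = 3.7 (2 hours).
P(N = 1) = e^(−3.7) · 3.7^1/1! ≈ 0.0915.

0.0915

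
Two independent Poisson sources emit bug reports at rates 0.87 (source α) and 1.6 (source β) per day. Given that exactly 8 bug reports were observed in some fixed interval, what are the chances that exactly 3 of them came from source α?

Given the total, each event is independently from source α with probability p = λ_α/(λ_α+λ_β) = 0.87/2.47 ≈ 0.3522.
So K ~ Binomial(8, 0.87/2.47): P(K = 3) = C(8,3) · (0.87/2.47)^3 · (1.6/2.47)^5 ≈ 0.2791.

0.2791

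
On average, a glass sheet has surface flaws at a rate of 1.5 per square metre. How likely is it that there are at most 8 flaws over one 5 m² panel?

0.6620

Over the interval, μ = 1.5 × 5 = 7.5 (a 5 m² panel = 5 square metres).
P(N ≤ 8) = Σ_{j=0}^{8} e^(−μ) μ^j/j! ≈ 0.6620.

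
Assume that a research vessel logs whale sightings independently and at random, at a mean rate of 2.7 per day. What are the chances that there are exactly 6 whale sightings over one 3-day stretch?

0.1191

Over the interval, μ = 2.7 × 3 = 8.1 (a 3-day stretch = 3 days).
P(N = 6) = e^(−μ) μ^6/6! = e^(−8.1) · 8.1^6/720 ≈ 0.1191.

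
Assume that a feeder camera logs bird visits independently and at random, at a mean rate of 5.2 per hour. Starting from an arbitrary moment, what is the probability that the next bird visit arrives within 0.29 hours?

0.7786

Inter-arrival times are exponential with rate λ = 5.2 per hour.
P(T ≤ 0.29) = 1 − e^(−λt) = 1 − e^(−5.2 × 0.29) = 1 − e^(−1.508) ≈ 0.7786.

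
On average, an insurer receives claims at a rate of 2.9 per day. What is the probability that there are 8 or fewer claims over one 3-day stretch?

Over the interval, μ = 2.9 × 3 = 8.7 (a 3-day stretch = 3 days).
P(N ≤ 8) = Σ_{j=0}^{8} e^(−μ) μ^j/j! ≈ 0.4958.

0.4958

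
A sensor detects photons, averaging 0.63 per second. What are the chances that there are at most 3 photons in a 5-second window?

0.6137

Over the interval, μ = 0.63 × 5 = 3.15 (a 5-second window = 5 seconds).
P(N ≤ 3) = Σ_{j=0}^{3} e^(−μ) μ^j/j! ≈ 0.6137.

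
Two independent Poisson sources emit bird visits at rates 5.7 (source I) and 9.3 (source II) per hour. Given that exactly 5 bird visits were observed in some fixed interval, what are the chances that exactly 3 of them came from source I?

0.2109

Given the total, each event is independently from source I with probability p = λ_I/(λ_I+λ_II) = 5.7/15 = 0.3800.
So K ~ Binomial(5, 5.7/15): P(K = 3) = C(5,3) · (5.7/15)^3 · (9.3/15)^2 ≈ 0.2109.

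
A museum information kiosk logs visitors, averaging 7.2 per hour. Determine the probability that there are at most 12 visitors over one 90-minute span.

0.7104

Over the interval, μ = 7.2 × 1.5 = 10.8 (a 90-minute span = 1.5 hours).
P(N ≤ 12) = Σ_{j=0}^{12} e^(−μ) μ^j/j! ≈ 0.7104.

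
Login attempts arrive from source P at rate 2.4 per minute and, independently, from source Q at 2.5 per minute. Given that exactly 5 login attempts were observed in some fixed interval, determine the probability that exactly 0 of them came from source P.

0.0346

Given the total, each event is independently from source P with probability p = λ_P/(λ_P+λ_Q) = 2.4/4.9 ≈ 0.4898.
So K ~ Binomial(5, 2.4/4.9): P(K = 0) = C(5,0) · (2.4/4.9)^0 · (2.5/4.9)^5 ≈ 0.0346.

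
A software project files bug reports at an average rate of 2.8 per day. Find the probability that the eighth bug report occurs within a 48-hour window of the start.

Over the interval, μ = 2.8 × 2 = 5.6 (a 48-hour window = 2 days).
The eighth arrival falls in the interval iff at least 8 events occur there: P(S_8 ≤ t) = P(N ≥ 8) = 1 − P(N ≤ 7) ≈ 0.2030.

0.2030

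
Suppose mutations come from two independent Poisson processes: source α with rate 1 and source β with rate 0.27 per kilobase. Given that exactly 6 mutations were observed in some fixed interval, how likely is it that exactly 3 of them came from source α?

0.0938

Given the total, each event is independently from source α with probability p = λ_α/(λ_α+λ_β) = 1/1.27 ≈ 0.7874.
So K ~ Binomial(6, 1/1.27): P(K = 3) = C(6,3) · (1/1.27)^3 · (0.27/1.27)^3 ≈ 0.0938.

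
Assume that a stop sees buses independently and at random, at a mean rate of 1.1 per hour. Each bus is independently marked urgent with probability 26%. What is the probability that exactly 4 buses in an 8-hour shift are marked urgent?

0.1159

Thinning: the buses that are marked urgent themselves form a Poisson process with rate 0.26 × 1.1 = 0.286 per hour.
Over the interval, μ = 0.286 × 8 = 2.288 (an 8-hour shift = 8 hours).
P(N = 4) = e^(−2.288) · 2.288^4/4! ≈ 0.1159.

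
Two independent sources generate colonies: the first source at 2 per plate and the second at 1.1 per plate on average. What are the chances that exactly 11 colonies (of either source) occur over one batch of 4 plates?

0.1100

Independent Poisson processes superpose: combined rate λ = 2 + 1.1 = 3.1 per plate.
Over the interval, μ = 3.1 × 4 = 12.4 (a batch of 4 plates = 4 plates).
P(N = 11) = e^(−12.4) · 12.4^11/11! ≈ 0.1100.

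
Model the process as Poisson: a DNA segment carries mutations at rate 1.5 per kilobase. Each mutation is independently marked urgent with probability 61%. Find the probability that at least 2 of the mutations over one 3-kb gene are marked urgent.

0.7594

Thinning: the mutations that are marked urgent themselves form a Poisson process with rate 0.61 × 1.5 = 0.915 per kilobase.
Over the interval, μ = 0.915 × 3 = 2.745 (a 3-kb gene = 3 kilobases).
P(N ≥ 2) = 1 − P(N ≤ 1) ≈ 0.7594.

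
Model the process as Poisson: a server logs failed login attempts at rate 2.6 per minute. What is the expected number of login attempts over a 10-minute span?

E[N] = λt = 2.6 × 10 = 26 (a 10-minute span = 10 minutes).

26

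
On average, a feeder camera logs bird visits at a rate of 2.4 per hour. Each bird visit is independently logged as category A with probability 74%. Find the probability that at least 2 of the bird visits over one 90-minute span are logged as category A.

0.7447

Thinning: the bird visits that are logged as category A themselves form a Poisson process with rate 0.74 × 2.4 = 1.776 per hour.
Over the interval, μ = 1.776 × 1.5 = 2.664 (a 90-minute span = 1.5 hours).
P(N ≥ 2) = 1 − P(N ≤ 1) ≈ 0.7447.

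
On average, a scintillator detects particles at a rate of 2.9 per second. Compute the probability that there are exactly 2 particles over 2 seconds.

Over the interval, μ = 2.9 × 2 = 5.8 (2 seconds).
P(N = 2) = e^(−μ) μ^2/2! = e^(−5.8) · 5.8^2/2 ≈ 0.0509.

0.0509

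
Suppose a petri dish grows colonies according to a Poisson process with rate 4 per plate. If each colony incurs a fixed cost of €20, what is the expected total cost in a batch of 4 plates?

€320

E[N] = 4 × 4 = 16 (a batch of 4 plates = 4 plates); E[cost] = 16 × €20 = €320.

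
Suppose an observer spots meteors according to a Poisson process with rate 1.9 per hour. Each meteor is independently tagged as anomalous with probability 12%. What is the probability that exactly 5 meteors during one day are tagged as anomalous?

0.1718

Thinning: the meteors that are tagged as anomalous themselves form a Poisson process with rate 0.12 × 1.9 = 0.228 per hour.
Over the interval, μ = 0.228 × 24 = 5.472 (a day = 24 hours).
P(N = 5) = e^(−5.472) · 5.472^5/5! ≈ 0.1718.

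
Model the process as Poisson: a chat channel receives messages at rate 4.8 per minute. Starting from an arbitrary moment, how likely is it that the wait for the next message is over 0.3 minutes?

The wait for the next event is exponential with rate λ = 4.8 per minute.
P(T > 0.3) = e^(−λt) = e^(−4.8 × 0.3) = e^(−1.44) ≈ 0.2369.

0.2369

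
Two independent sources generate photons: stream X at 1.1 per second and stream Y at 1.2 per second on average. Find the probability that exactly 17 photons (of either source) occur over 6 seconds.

Independent Poisson processes superpose: combined rate λ = 1.1 + 1.2 = 2.3 per second.
Over the interval, μ = 2.3 × 6 = 13.8 (6 seconds).
P(N = 17) = e^(−13.8) · 13.8^17/17! ≈ 0.0682.

0.0682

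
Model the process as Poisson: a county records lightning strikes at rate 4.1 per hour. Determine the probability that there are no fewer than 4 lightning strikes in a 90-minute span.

Over the interval, μ = 4.1 × 1.5 = 6.15 (a 90-minute span = 1.5 hours).
P(N ≥ 4) = 1 − P(N ≤ 3) = 1 − Σ_{j=0}^{3} e^(−μ) μ^j/j! ≈ 0.8617.

0.8617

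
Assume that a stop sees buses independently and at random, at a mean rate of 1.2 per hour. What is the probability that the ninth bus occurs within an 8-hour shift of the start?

Over the interval, μ = 1.2 × 8 = 9.6 (an 8-hour shift = 8 hours).
The ninth arrival falls in the interval iff at least 9 events occur there: P(S_9 ≤ t) = P(N ≥ 9) = 1 − P(N ≤ 8) ≈ 0.6204.

0.6204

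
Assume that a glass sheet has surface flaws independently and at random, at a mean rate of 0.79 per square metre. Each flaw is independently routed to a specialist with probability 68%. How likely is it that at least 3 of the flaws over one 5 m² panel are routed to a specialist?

Thinning: the flaws that are routed to a specialist themselves form a Poisson process with rate 0.68 × 0.79 = 0.5372 per square metre.
Over the interval, μ = 0.5372 × 5 = 2.686 (a 5 m² panel = 5 square metres).
P(N ≥ 3) = 1 − P(N ≤ 2) ≈ 0.5029.

0.5029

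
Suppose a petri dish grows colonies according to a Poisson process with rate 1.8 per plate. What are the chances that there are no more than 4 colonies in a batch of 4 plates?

0.1555

Over the interval, μ = 1.8 × 4 = 7.2 (a batch of 4 plates = 4 plates).
P(N ≤ 4) = Σ_{j=0}^{4} e^(−μ) μ^j/j! ≈ 0.1555.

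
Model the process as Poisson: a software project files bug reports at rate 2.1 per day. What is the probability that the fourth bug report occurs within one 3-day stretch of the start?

Over the interval, μ = 2.1 × 3 = 6.3 (a 3-day stretch = 3 days).
The fourth arrival falls in the interval iff at least 4 events occur there: P(S_4 ≤ t) = P(N ≥ 4) = 1 − P(N ≤ 3) ≈ 0.8736.

0.8736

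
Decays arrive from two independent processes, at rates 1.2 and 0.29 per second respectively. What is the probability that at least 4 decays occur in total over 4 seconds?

0.8452

Independent Poisson processes superpose: combined rate λ = 1.2 + 0.29 = 1.49 per second.
Over the interval, μ = 1.49 × 4 = 5.96 (4 seconds).
P(N ≥ 4) = 1 − P(N ≤ 3) ≈ 0.8452.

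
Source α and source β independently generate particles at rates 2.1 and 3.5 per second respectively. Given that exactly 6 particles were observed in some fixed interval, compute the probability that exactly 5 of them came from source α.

0.0278

Given the total, each event is independently from source α with probability p = λ_α/(λ_α+λ_β) = 2.1/5.6 = 0.3750.
So K ~ Binomial(6, 2.1/5.6): P(K = 5) = C(6,5) · (2.1/5.6)^5 · (3.5/5.6)^1 ≈ 0.0278.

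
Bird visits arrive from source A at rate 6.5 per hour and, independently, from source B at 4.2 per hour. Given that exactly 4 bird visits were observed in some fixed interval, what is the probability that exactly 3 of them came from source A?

Given the total, each event is independently from source A with probability p = λ_A/(λ_A+λ_B) = 6.5/10.7 ≈ 0.6075.
So K ~ Binomial(4, 6.5/10.7): P(K = 3) = C(4,3) · (6.5/10.7)^3 · (4.2/10.7)^1 ≈ 0.3520.

0.3520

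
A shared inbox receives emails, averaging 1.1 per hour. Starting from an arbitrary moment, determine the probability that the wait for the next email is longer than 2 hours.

0.1108

The wait for the next event is exponential with rate λ = 1.1 per hour.
P(T > 2) = e^(−λt) = e^(−1.1 × 2) = e^(−2.2) ≈ 0.1108.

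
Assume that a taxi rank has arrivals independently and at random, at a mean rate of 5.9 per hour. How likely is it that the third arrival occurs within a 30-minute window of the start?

0.5655

Over the interval, μ = 5.9 × 0.5 = 2.95 (a 30-minute window = 0.5 hours).
The third arrival falls in the interval iff at least 3 events occur there: P(S_3 ≤ t) = P(N ≥ 3) = 1 − P(N ≤ 2) ≈ 0.5655.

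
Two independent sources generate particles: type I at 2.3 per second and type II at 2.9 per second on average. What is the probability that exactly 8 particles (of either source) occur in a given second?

Independent Poisson processes superpose: combined rate λ = 2.3 + 2.9 = 5.2 per second.
So μ = 5.2.
P(N = 8) = e^(−5.2) · 5.2^8/8! ≈ 0.0731.

0.0731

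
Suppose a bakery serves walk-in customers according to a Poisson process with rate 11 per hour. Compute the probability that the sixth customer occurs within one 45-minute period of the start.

0.8306

Over the interval, μ = 11 × 0.75 = 8.25 (a 45-minute period = 0.75 hours).
The sixth arrival falls in the interval iff at least 6 events occur there: P(S_6 ≤ t) = P(N ≥ 6) = 1 − P(N ≤ 5) ≈ 0.8306.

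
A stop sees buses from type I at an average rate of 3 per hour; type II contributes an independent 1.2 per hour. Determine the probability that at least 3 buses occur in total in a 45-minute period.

0.6096

Independent Poisson processes superpose: combined rate λ = 3 + 1.2 = 4.2 per hour.
Over the interval, μ = 4.2 × 0.75 = 3.15 (a 45-minute period = 0.75 hours).
P(N ≥ 3) = 1 − P(N ≤ 2) ≈ 0.6096.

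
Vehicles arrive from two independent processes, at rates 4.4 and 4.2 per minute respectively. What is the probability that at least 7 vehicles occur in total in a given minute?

Independent Poisson processes superpose: combined rate λ = 4.4 + 4.2 = 8.6 per minute.
So μ = 8.6.
P(N ≥ 7) = 1 − P(N ≤ 6) ≈ 0.7543.

0.7543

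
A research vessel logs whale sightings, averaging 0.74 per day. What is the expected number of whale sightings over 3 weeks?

15.54

E[N] = λt = 0.74 × 21 = 15.54 (3 weeks = 21 days).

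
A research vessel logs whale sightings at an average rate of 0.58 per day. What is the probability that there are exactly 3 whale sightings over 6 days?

0.2164

Over the interval, μ = 0.58 × 6 = 3.48 (6 days).
P(N = 3) = e^(−μ) μ^3/3! = e^(−3.48) · 3.48^3/6 ≈ 0.2164.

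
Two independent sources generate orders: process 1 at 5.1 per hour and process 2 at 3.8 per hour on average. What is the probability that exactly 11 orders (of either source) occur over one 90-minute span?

Independent Poisson processes superpose: combined rate λ = 5.1 + 3.8 = 8.9 per hour.
Over the interval, μ = 8.9 × 1.5 = 13.35 (a 90-minute span = 1.5 hours).
P(N = 11) = e^(−13.35) · 13.35^11/11! ≈ 0.0958.

0.0958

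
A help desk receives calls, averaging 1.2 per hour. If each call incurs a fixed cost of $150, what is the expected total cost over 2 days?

$8640

E[N] = 1.2 × 48 = 57.6 (2 days = 48 hours); E[cost] = 57.6 × $150 = $8640.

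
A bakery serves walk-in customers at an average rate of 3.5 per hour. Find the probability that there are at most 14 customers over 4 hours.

Over the interval, μ = 3.5 × 4 = 14 (4 hours).
P(N ≤ 14) = Σ_{j=0}^{14} e^(−μ) μ^j/j! ≈ 0.5704.

0.5704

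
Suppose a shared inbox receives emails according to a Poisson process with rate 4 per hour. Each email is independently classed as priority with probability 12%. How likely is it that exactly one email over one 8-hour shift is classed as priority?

Thinning: the emails that are classed as priority themselves form a Poisson process with rate 0.12 × 4 = 0.48 per hour.
Over the interval, μ = 0.48 × 8 = 3.84 (an 8-hour shift = 8 hours).
P(N = 1) = e^(−3.84) · 3.84^1/1! ≈ 0.0825.

0.0825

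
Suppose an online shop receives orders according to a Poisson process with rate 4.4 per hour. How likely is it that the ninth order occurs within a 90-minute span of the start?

Over the interval, μ = 4.4 × 1.5 = 6.6 (a 90-minute span = 1.5 hours).
The ninth arrival falls in the interval iff at least 9 events occur there: P(S_9 ≤ t) = P(N ≥ 9) = 1 − P(N ≤ 8) ≈ 0.2204.

0.2204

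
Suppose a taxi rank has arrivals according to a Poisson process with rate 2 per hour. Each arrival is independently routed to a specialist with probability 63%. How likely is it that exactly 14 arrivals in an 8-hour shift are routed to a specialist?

Thinning: the arrivals that are routed to a specialist themselves form a Poisson process with rate 0.63 × 2 = 1.26 per hour.
Over the interval, μ = 1.26 × 8 = 10.08 (an 8-hour shift = 8 hours).
P(N = 14) = e^(−10.08) · 10.08^14/14! ≈ 0.0537.

0.0537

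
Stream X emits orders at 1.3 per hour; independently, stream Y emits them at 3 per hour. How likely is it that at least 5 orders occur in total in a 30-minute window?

0.0672

Independent Poisson processes superpose: combined rate λ = 1.3 + 3 = 4.3 per hour.
Over the interval, μ = 4.3 × 0.5 = 2.15 (a 30-minute window = 0.5 hours).
P(N ≥ 5) = 1 − P(N ≤ 4) ≈ 0.0672.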